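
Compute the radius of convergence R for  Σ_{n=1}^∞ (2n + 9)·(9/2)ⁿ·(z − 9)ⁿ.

Apply the ratio test: |a_{n+1}| / |a_n| = [(2(n+1) + 9)/(2n + 9)] · 9/2, which tends to 9/2 as n → ∞.
Convergence for |z − 9| · 9/2 < 1, i.e. |z − 9| < 2/9. So R = 2/9.

R = 2/9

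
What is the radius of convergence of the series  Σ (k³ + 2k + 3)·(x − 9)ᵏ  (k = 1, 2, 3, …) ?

R = 1

By the ratio test, |a_{k+1}/a_k| = ((k+1)³ + 2(k+1) + 3)/(k³ + 2k + 3) → 1.
Hence R = 1.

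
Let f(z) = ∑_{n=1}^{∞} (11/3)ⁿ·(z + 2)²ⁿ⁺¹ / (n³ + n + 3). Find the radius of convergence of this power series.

Apply the ratio test: |a_{n+1}| / |a_n| = [(n³ + n + 3)/((n+1)³ + (n+1) + 3)] · 11/3, which tends to 11/3 as n → ∞.
Writing y = (z + 2)², the series in y has radius 3/11, so |z + 2| < √(3/11) and R = √33/11.

R = √33/11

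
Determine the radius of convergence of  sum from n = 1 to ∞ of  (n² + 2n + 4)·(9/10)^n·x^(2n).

The ratio of consecutive coefficients is [((n+1)² + 2(n+1) + 4)/(n² + 2n + 4)] · 9/10 → 9/10.
Writing y = x², the series in y has radius 10/9, so |x| < √(10/9) and R = √10/3.

R = √10/3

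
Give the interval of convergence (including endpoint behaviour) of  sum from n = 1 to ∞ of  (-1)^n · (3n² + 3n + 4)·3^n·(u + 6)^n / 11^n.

Apply the ratio test: |a_{n+1}| / |a_n| = [(3(n+1)² + 3(n+1) + 4)/(3n² + 3n + 4)] · 3/11, which tends to 3/11 as n → ∞.
Hence the series converges for |u + 6| < 1/(3/11) = 11/3, so the radius of convergence is 11/3.
At u = -7/3: the terms have absolute value of order n², which does not tend to 0, so the series diverges by the divergence test.
At u = -29/3: the n-th term does not approach 0; divergence by the term test.

(-29/3, -7/3)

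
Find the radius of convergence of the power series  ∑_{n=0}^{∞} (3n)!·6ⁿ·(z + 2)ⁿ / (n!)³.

R = 1/162

The ratio of consecutive coefficients is (3n+1)·(3n+2)·(3n+3)/(n+1)³ · 6 → 162.
Convergence for |z + 2| · 162 < 1, i.e. |z + 2| < 1/162. So R = 1/162.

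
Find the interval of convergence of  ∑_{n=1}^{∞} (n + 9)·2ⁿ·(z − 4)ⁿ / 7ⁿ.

By the ratio test, |a_{n+1}/a_n| = [((n+1) + 9)/(n + 9)] · 2/7 → 2/7.
Thus R = 1/(2/7) = 7/2.
Check z = 15/2: the terms do not tend to 0, so the series diverges.
Endpoint z = 1/2: the terms have absolute value of order n, which does not tend to 0, so the series diverges by the divergence test.

(1/2, 15/2)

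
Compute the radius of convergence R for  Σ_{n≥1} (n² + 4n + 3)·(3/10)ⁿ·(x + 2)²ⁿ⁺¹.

The ratio of consecutive coefficients is [((n+1)² + 4(n+1) + 3)/(n² + 4n + 3)] · 3/10 → 3/10.
Since the exponent of (x + 2) increases by 2 each term, convergence requires |x + 2|² < 10/3, hence R = √30/3.

R = √30/3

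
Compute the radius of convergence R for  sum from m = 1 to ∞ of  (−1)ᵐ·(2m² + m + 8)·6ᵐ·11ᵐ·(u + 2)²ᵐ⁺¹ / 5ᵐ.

R = √330/66

Apply the ratio test: |a_{m+1}| / |a_m| = [(2(m+1)² + (m+1) + 8)/(2m² + m + 8)] · 6·11/5, which tends to 66/5 as m → ∞.
Successive powers of (u + 2) differ by 2, so the series converges when |u + 2|² · 66/5 < 1, i.e. |u + 2| < √(5/66). So R = √330/66.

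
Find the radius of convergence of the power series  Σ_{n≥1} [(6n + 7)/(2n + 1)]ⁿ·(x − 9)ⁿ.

R = 1/3

Applying the root test, |a_n|^(1/n) = (6n + 7)/(2n + 1) → 3.
Thus R = 1/(3) = 1/3.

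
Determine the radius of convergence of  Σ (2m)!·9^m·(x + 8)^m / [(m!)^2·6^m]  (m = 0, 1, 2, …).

R = 1/6

The ratio of consecutive coefficients is (2m+1)·(2m+2)/(m+1)² · 9/6 → 6.
The series converges when 6 · |x + 8| < 1, giving R = 1/6.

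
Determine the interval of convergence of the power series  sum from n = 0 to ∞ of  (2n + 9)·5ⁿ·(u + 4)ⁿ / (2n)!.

(−∞, ∞)

By the ratio test, |a_{n+1}/a_n| = (2(n+1) + 9)/(2n + 9) · 5 · 1/[(2n+1)·(2n+2)] → 0.
The limit is 0, so the series converges for all u; R = ∞.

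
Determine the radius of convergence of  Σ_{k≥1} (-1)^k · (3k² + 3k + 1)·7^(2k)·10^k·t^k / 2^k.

The ratio of consecutive coefficients is [(3(k+1)² + 3(k+1) + 1)/(3k² + 3k + 1)] · 49·10/2 → 245.
Convergence for |t| · 245 < 1, i.e. |t| < 1/245. So R = 1/245.

R = 1/245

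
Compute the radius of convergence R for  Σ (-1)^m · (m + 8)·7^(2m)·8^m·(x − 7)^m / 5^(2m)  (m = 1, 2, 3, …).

Ratio test: |a_{m+1}/a_m| = [((m+1) + 8)/(m + 8)] · 49·8/25 → 392/25 as m → ∞.
Thus R = 1/(392/25) = 25/392.

R = 25/392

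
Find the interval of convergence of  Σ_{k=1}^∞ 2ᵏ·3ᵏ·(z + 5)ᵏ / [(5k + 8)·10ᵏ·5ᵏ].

[-40/3, 10/3)

The ratio of consecutive coefficients is [(5k + 8)/(5(k+1) + 8)] · 2·3/(10·5) → 3/25.
Convergence for |z + 5| · 3/25 < 1, i.e. |z + 5| < 25/3. So R = 25/3.
At z = 10/3: the terms are asymptotic to a nonzero constant times 1/k, so the series diverges by limit comparison with Σ 1/k.
Check z = -40/3: an alternating series whose terms decrease to 0 in absolute value, so it converges by the Leibniz criterion.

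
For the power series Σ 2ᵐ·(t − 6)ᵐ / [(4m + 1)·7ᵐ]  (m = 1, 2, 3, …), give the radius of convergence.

R = 7/2

By the ratio test, |a_{m+1}/a_m| = [(4m + 1)/(4(m+1) + 1)] · 2/7 → 2/7.
Thus R = 1/(2/7) = 7/2.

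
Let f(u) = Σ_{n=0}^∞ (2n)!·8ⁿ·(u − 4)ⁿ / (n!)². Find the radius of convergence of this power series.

R = 1/32

Ratio test: |a_{n+1}/a_n| = (2n+1)·(2n+2)/(n+1)² · 8 → 32 as n → ∞.
Convergence for |u − 4| · 32 < 1, i.e. |u − 4| < 1/32. So R = 1/32.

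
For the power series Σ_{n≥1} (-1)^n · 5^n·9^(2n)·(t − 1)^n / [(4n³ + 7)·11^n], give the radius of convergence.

R = 11/405

The ratio of consecutive coefficients is [(4n³ + 7)/(4(n+1)³ + 7)] · 5·81/11 → 405/11.
Hence the series converges for |t − 1| < 1/(405/11) = 11/405, so the radius of convergence is 11/405.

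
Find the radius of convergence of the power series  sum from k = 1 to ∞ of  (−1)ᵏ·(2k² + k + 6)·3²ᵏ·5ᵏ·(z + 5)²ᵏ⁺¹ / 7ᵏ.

R = √35/15

The ratio of consecutive coefficients is [(2(k+1)² + (k+1) + 6)/(2k² + k + 6)] · 9·5/7 → 45/7.
Writing y = (z + 5)², the series in y has radius 7/45, so |z + 5| < √(7/45) and R = √35/15.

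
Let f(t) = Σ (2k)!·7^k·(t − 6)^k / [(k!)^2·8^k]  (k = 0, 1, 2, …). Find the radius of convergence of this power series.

R = 2/7

Apply the ratio test: |a_{k+1}| / |a_k| = (2k+1)·(2k+2)/(k+1)² · 7/8, which tends to 7/2 as k → ∞.
Hence the series converges for |t − 6| < 1/(7/2) = 2/7, so the radius of convergence is 2/7.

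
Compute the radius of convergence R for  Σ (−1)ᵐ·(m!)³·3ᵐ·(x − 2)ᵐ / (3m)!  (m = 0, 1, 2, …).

The ratio of consecutive coefficients is (m+1)³/[(3m+1)·(3m+2)·(3m+3)] · 3 → 1/9.
Convergence for |x − 2| · 1/9 < 1, i.e. |x − 2| < 9. So R = 9.

R = 9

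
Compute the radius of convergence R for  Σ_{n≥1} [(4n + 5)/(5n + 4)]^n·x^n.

R = 5/4

By the Cauchy root test, |a_n|^(1/n) = (4n + 5)/(5n + 4) → 4/5.
Hence the series converges for |x| < 1/(4/5) = 5/4, so the radius of convergence is 5/4.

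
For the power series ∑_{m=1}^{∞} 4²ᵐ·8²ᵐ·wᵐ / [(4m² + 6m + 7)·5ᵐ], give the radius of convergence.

R = 5/1024

The ratio of consecutive coefficients is [(4m² + 6m + 7)/(4(m+1)² + 6(m+1) + 7)] · 16·64/5 → 1024/5.
Hence the series converges for |w| < 1/(1024/5) = 5/1024, so the radius of convergence is 5/1024.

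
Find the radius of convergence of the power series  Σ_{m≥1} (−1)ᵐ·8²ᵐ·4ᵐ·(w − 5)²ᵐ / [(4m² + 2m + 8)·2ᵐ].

The ratio of consecutive coefficients is [(4m² + 2m + 8)/(4(m+1)² + 2(m+1) + 8)] · 64·4/2 → 128.
Writing y = (w − 5)², the series in y has radius 1/128, so |w − 5| < √(1/128) and R = √2/16.

R = √2/16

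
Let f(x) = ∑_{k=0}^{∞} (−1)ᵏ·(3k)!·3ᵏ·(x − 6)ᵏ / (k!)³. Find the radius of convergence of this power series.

The ratio of consecutive coefficients is (3k+1)·(3k+2)·(3k+3)/(k+1)³ · 3 → 81.
Convergence for |x − 6| · 81 < 1, i.e. |x − 6| < 1/81. So R = 1/81.

R = 1/81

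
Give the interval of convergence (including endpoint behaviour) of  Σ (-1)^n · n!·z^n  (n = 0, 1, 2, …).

By the ratio test, |a_{n+1}/a_n| = (n+1) → ∞.
The terms grow without bound for any z ≠ 0, so R = 0 (convergence only at z = 0).

{0}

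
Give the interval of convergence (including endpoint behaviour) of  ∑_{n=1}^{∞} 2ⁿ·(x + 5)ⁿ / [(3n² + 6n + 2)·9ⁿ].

Apply the ratio test: |a_{n+1}| / |a_n| = [(3n² + 6n + 2)/(3(n+1)² + 6(n+1) + 2)] · 2/9, which tends to 2/9 as n → ∞.
Hence the series converges for |x + 5| < 1/(2/9) = 9/2, so the radius of convergence is 9/2.
Endpoint x = -1/2: the series is dominated by a constant times Σ 1/n², which converges (p = 2 > 1).
Check x = -19/2: the series is dominated by a constant times Σ 1/n², which converges (p = 2 > 1).

[-19/2, -1/2]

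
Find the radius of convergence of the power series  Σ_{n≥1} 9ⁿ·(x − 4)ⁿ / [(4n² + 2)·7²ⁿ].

R = 49/9

The ratio of consecutive coefficients is [(4n² + 2)/(4(n+1)² + 2)] · 9/49 → 9/49.
Convergence for |x − 4| · 9/49 < 1, i.e. |x − 4| < 49/9. So R = 49/9.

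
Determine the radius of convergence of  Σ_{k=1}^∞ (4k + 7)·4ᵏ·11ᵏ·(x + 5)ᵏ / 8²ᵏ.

R = 16/11

The ratio of consecutive coefficients is [(4(k+1) + 7)/(4k + 7)] · 4·11/64 → 11/16.
Thus R = 1/(11/16) = 16/11.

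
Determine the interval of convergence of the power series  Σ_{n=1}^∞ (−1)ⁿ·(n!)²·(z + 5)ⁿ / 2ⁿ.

{-5}

Ratio test: |a_{n+1}/a_n| = (n+1)² · 1/2 → ∞ as n → ∞.
Since the ratio → ∞, the series diverges for every z ≠ -5, and R = 0.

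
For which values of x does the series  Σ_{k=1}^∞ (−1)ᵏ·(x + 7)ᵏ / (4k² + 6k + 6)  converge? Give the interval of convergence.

The ratio of consecutive coefficients is (4k² + 6k + 6)/(4(k+1)² + 6(k+1) + 6) → 1.
Hence R = 1.
Endpoint x = -6: absolute convergence follows by limit comparison with Σ 1/k².
Check x = -8: absolute convergence follows by limit comparison with Σ 1/k².

[-8, -6]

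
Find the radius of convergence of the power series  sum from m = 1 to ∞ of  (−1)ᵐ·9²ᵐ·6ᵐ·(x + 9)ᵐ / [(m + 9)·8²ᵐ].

R = 32/243

The ratio of consecutive coefficients is [(m + 9)/((m+1) + 9)] · 81·6/64 → 243/32.
Thus R = 1/(243/32) = 32/243.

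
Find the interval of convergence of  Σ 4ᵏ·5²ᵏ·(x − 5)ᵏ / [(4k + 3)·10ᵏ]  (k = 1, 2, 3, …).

[49/10, 51/10)

By the ratio test, |a_{k+1}/a_k| = [(4k + 3)/(4(k+1) + 3)] · 4·25/10 → 10.
Convergence for |x − 5| · 10 < 1, i.e. |x − 5| < 1/10. So R = 1/10.
When x = 51/10, the terms are asymptotic to a nonzero constant times 1/k, so the series diverges by limit comparison with Σ 1/k.
Check x = 49/10: convergence follows from the alternating series test (terms decrease monotonically to 0).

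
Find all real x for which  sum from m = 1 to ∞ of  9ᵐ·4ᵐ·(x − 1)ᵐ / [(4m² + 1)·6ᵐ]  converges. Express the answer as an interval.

Apply the ratio test: |a_{m+1}| / |a_m| = [(4m² + 1)/(4(m+1)² + 1)] · 9·4/6, which tends to 6 as m → ∞.
Thus R = 1/(6) = 1/6.
When x = 7/6, absolute convergence follows by limit comparison with Σ 1/m².
At x = 5/6: the series is dominated by a constant times Σ 1/m², which converges (p = 2 > 1).

[5/6, 7/6]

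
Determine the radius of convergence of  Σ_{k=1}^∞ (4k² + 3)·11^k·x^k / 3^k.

Ratio test: |a_{k+1}/a_k| = [(4(k+1)² + 3)/(4k² + 3)] · 11/3 → 11/3 as k → ∞.
Thus R = 1/(11/3) = 3/11.

R = 3/11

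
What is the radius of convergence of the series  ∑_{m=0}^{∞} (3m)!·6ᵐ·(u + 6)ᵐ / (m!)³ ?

Ratio test: |a_{m+1}/a_m| = (3m+1)·(3m+2)·(3m+3)/(m+1)³ · 6 → 162 as m → ∞.
Convergence for |u + 6| · 162 < 1, i.e. |u + 6| < 1/162. So R = 1/162.

R = 1/162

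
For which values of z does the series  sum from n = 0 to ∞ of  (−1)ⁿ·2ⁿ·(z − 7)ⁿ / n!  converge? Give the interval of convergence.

(−∞, ∞)

Ratio test: |a_{n+1}/a_n| = 2 · 1/(n+1) → 0 as n → ∞.
Since the limit is 0 < 1 for every z, the series converges on all of ℝ and R = ∞.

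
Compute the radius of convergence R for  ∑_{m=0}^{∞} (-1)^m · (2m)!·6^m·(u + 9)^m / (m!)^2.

R = 1/24

Ratio test: |a_{m+1}/a_m| = (2m+1)·(2m+2)/(m+1)² · 6 → 24 as m → ∞.
Convergence for |u + 9| · 24 < 1, i.e. |u + 9| < 1/24. So R = 1/24.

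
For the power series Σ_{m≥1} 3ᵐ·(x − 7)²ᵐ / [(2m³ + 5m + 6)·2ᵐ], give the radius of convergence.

R = √6/3

By the ratio test, |a_{m+1}/a_m| = [(2m³ + 5m + 6)/(2(m+1)³ + 5(m+1) + 6)] · 3/2 → 3/2.
Since the exponent of (x − 7) increases by 2 each term, convergence requires |x − 7|² < 2/3, hence R = √6/3.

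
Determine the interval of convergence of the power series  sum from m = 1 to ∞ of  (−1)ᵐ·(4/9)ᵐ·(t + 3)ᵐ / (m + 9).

The ratio of consecutive coefficients is [(m + 9)/((m+1) + 9)] · 4/9 → 4/9.
Hence the series converges for |t + 3| < 1/(4/9) = 9/4, so the radius of convergence is 9/4.
Endpoint t = -3/4: an alternating series whose terms decrease to 0 in absolute value, so it converges by the Leibniz criterion.
Check t = -21/4: comparison with the harmonic series Σ 1/m shows the series diverges.

(-21/4, -3/4]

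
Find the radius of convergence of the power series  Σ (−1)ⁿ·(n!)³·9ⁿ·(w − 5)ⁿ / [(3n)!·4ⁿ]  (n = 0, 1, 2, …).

By the ratio test, |a_{n+1}/a_n| = (n+1)³/[(3n+1)·(3n+2)·(3n+3)] · 9/4 → 1/12.
Thus R = 1/(1/12) = 12.

R = 12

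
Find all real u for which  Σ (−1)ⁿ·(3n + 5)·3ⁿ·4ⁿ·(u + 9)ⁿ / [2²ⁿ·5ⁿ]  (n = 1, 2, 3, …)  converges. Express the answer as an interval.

(-32/3, -22/3)

Ratio test: |a_{n+1}/a_n| = [(3(n+1) + 5)/(3n + 5)] · 3·4/(4·5) → 3/5 as n → ∞.
Hence the series converges for |u + 9| < 1/(3/5) = 5/3, so the radius of convergence is 5/3.
When u = -22/3, the terms have absolute value of order n, which does not tend to 0, so the series diverges by the divergence test.
Check u = -32/3: the terms have absolute value of order n, which does not tend to 0, so the series diverges by the divergence test.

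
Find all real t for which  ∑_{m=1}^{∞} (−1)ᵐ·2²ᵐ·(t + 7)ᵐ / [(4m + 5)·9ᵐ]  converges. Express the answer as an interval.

(-37/4, -19/4]

Apply the ratio test: |a_{m+1}| / |a_m| = [(4m + 5)/(4(m+1) + 5)] · 4/9, which tends to 4/9 as m → ∞.
Convergence for |t + 7| · 4/9 < 1, i.e. |t + 7| < 9/4. So R = 9/4.
At t = -19/4: an alternating series whose terms decrease to 0 in absolute value, so it converges by the Leibniz criterion.
Check t = -37/4: the terms are asymptotic to a nonzero constant times 1/m, so the series diverges by limit comparison with Σ 1/m.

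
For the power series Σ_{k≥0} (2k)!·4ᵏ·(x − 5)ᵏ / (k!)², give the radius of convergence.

Ratio test: |a_{k+1}/a_k| = (2k+1)·(2k+2)/(k+1)² · 4 → 16 as k → ∞.
Thus R = 1/(16) = 1/16.

R = 1/16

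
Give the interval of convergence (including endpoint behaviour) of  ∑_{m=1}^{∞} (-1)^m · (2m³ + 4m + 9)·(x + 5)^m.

(-6, -4)

Ratio test: |a_{m+1}/a_m| = (2(m+1)³ + 4(m+1) + 9)/(2m³ + 4m + 9) → 1 as m → ∞.
Hence R = 1.
Check x = -4: the m-th term does not approach 0; divergence by the term test.
At x = -6: the m-th term does not approach 0; divergence by the term test.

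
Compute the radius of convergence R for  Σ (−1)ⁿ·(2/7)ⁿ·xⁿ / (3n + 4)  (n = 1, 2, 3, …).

R = 7/2

The ratio of consecutive coefficients is [(3n + 4)/(3(n+1) + 4)] · 2/7 → 2/7.
Thus R = 1/(2/7) = 7/2.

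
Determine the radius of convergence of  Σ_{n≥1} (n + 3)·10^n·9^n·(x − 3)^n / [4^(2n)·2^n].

R = 16/45

Apply the ratio test: |a_{n+1}| / |a_n| = [((n+1) + 3)/(n + 3)] · 10·9/(16·2), which tends to 45/16 as n → ∞.
The series converges when 45/16 · |x − 3| < 1, giving R = 16/45.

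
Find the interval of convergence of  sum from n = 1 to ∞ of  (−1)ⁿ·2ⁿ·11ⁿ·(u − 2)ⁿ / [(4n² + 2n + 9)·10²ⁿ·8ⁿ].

[-378/11, 422/11]

Apply the ratio test: |a_{n+1}| / |a_n| = [(4n² + 2n + 9)/(4(n+1)² + 2(n+1) + 9)] · 2·11/(100·8), which tends to 11/400 as n → ∞.
The series converges when 11/400 · |u − 2| < 1, giving R = 400/11.
At u = 422/11: the terms are on the order of 1/n², so the series converges absolutely by comparison with the p-series (p = 2 > 1).
At u = -378/11: the terms are on the order of 1/n², so the series converges absolutely by comparison with the p-series (p = 2 > 1).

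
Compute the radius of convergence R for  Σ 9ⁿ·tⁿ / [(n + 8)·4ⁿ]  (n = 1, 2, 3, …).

R = 4/9

The ratio of consecutive coefficients is [(n + 8)/((n+1) + 8)] · 9/4 → 9/4.
The series converges when 9/4 · |t| < 1, giving R = 4/9.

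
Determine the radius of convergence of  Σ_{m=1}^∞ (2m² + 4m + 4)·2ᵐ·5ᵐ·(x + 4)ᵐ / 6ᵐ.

Ratio test: |a_{m+1}/a_m| = [(2(m+1)² + 4(m+1) + 4)/(2m² + 4m + 4)] · 2·5/6 → 5/3 as m → ∞.
Thus R = 1/(5/3) = 3/5.

R = 3/5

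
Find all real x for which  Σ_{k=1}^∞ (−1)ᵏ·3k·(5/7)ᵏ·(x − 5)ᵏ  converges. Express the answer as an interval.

By the ratio test, |a_{k+1}/a_k| = [3(k+1)/3k] · 5/7 → 5/7.
Convergence for |x − 5| · 5/7 < 1, i.e. |x − 5| < 7/5. So R = 7/5.
At x = 32/5: the terms do not tend to 0, so the series diverges.
When x = 18/5, the terms have absolute value of order k, which does not tend to 0, so the series diverges by the divergence test.

(18/5, 32/5)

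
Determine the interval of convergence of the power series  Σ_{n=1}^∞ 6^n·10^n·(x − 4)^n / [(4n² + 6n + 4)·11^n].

[229/60, 251/60]

By the ratio test, |a_{n+1}/a_n| = [(4n² + 6n + 4)/(4(n+1)² + 6(n+1) + 4)] · 6·10/11 → 60/11.
Hence the series converges for |x − 4| < 1/(60/11) = 11/60, so the radius of convergence is 11/60.
When x = 251/60, absolute convergence follows by limit comparison with Σ 1/n².
At x = 229/60: absolute convergence follows by limit comparison with Σ 1/n².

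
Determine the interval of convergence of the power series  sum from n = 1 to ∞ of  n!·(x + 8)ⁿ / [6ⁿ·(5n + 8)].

Ratio test: |a_{n+1}/a_n| = (n+1) · 1/6 · (5n + 8)/(5(n+1) + 8) → ∞ as n → ∞.
The terms grow without bound for any (x + 8) ≠ 0, so R = 0 (convergence only at x = -8).

{-8}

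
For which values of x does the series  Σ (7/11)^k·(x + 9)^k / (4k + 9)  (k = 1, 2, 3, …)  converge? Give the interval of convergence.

[-74/7, -52/7)

Apply the ratio test: |a_{k+1}| / |a_k| = [(4k + 9)/(4(k+1) + 9)] · 7/11, which tends to 7/11 as k → ∞.
Convergence for |x + 9| · 7/11 < 1, i.e. |x + 9| < 11/7. So R = 11/7.
Endpoint x = -52/7: the terms behave like c/k; limit comparison with the harmonic series gives divergence.
When x = -74/7, the terms alternate in sign and decrease monotonically to 0 in absolute value (size ~ c/k), so the alternating series test gives convergence.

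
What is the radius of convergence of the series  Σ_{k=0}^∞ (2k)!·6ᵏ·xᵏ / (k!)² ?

R = 1/24

The ratio of consecutive coefficients is (2k+1)·(2k+2)/(k+1)² · 6 → 24.
Convergence for |x| · 24 < 1, i.e. |x| < 1/24. So R = 1/24.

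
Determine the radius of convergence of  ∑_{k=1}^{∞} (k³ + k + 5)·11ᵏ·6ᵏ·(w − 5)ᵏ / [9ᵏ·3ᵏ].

R = 9/22

The ratio of consecutive coefficients is [((k+1)³ + (k+1) + 5)/(k³ + k + 5)] · 11·6/(9·3) → 22/9.
Hence the series converges for |w − 5| < 1/(22/9) = 9/22, so the radius of convergence is 9/22.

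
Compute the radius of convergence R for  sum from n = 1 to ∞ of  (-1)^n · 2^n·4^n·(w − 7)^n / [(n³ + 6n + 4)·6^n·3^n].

Apply the ratio test: |a_{n+1}| / |a_n| = [(n³ + 6n + 4)/((n+1)³ + 6(n+1) + 4)] · 2·4/(6·3), which tends to 4/9 as n → ∞.
Thus R = 1/(4/9) = 9/4.

R = 9/4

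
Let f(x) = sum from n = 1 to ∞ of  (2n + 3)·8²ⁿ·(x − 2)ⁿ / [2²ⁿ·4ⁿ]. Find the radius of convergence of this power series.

Apply the ratio test: |a_{n+1}| / |a_n| = [(2(n+1) + 3)/(2n + 3)] · 64/(4·4), which tends to 4 as n → ∞.
The series converges when 4 · |x − 2| < 1, giving R = 1/4.

R = 1/4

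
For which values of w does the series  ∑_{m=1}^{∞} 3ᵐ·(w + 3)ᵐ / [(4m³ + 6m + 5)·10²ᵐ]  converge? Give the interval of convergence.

[-109/3, 91/3]

The ratio of consecutive coefficients is [(4m³ + 6m + 5)/(4(m+1)³ + 6(m+1) + 5)] · 3/100 → 3/100.
Thus R = 1/(3/100) = 100/3.
At w = 91/3: absolute convergence follows by limit comparison with Σ 1/m³.
Check w = -109/3: the terms are on the order of 1/m³, so the series converges absolutely by comparison with the p-series (p = 3 > 1).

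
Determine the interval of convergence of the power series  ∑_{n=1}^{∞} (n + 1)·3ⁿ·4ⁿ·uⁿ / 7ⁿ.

(-7/12, 7/12)

By the ratio test, |a_{n+1}/a_n| = [((n+1) + 1)/(n + 1)] · 3·4/7 → 12/7.
Thus R = 1/(12/7) = 7/12.
Check u = 7/12: the n-th term does not approach 0; divergence by the term test.
Endpoint u = -7/12: the terms have absolute value of order n, which does not tend to 0, so the series diverges by the divergence test.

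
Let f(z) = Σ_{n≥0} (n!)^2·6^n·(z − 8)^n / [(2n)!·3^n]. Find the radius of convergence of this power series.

R = 2

By the ratio test, |a_{n+1}/a_n| = (n+1)²/[(2n+1)·(2n+2)] · 6/3 → 1/2.
Thus R = 1/(1/2) = 2.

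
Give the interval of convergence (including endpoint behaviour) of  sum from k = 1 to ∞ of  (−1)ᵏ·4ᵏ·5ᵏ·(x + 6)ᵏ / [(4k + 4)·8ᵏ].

Ratio test: |a_{k+1}/a_k| = [(4k + 4)/(4(k+1) + 4)] · 4·5/8 → 5/2 as k → ∞.
Hence the series converges for |x + 6| < 1/(5/2) = 2/5, so the radius of convergence is 2/5.
Check x = -28/5: convergence follows from the alternating series test (terms decrease monotonically to 0).
Check x = -32/5: comparison with the harmonic series Σ 1/k shows the series diverges.

(-32/5, -28/5]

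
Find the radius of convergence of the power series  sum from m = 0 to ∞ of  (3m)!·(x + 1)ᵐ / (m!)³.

By the ratio test, |a_{m+1}/a_m| = (3m+1)·(3m+2)·(3m+3)/(m+1)³ → 27.
Hence the series converges for |x + 1| < 1/(27) = 1/27, so the radius of convergence is 1/27.

R = 1/27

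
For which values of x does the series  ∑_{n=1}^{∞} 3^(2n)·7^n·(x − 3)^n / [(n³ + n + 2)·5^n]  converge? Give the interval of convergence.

[184/63, 194/63]

By the ratio test, |a_{n+1}/a_n| = [(n³ + n + 2)/((n+1)³ + (n+1) + 2)] · 9·7/5 → 63/5.
Convergence for |x − 3| · 63/5 < 1, i.e. |x − 3| < 5/63. So R = 5/63.
Check x = 194/63: the terms are on the order of 1/n³, so the series converges absolutely by comparison with the p-series (p = 3 > 1).
At x = 184/63: the series is dominated by a constant times Σ 1/n³, which converges (p = 3 > 1).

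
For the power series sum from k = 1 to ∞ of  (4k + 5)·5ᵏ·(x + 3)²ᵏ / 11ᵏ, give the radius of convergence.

The ratio of consecutive coefficients is [(4(k+1) + 5)/(4k + 5)] · 5/11 → 5/11.
Writing y = (x + 3)², the series in y has radius 11/5, so |x + 3| < √(11/5) and R = √55/5.

R = √55/5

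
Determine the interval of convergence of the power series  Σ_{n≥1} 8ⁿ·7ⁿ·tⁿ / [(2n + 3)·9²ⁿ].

The ratio of consecutive coefficients is [(2n + 3)/(2(n+1) + 3)] · 8·7/81 → 56/81.
Hence the series converges for |t| < 1/(56/81) = 81/56, so the radius of convergence is 81/56.
At t = 81/56: the terms behave like c/n; limit comparison with the harmonic series gives divergence.
Endpoint t = -81/56: an alternating series whose terms decrease to 0 in absolute value, so it converges by the Leibniz criterion.

[-81/56, 81/56)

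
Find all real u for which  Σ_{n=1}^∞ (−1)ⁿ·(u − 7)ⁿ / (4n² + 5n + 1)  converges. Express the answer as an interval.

By the ratio test, |a_{n+1}/a_n| = (4n² + 5n + 1)/(4(n+1)² + 5(n+1) + 1) → 1.
Convergence for |u − 7| < 1, so R = 1.
When u = 8, the terms are on the order of 1/n², so the series converges absolutely by comparison with the p-series (p = 2 > 1).
At u = 6: the terms are on the order of 1/n², so the series converges absolutely by comparison with the p-series (p = 2 > 1).

[6, 8]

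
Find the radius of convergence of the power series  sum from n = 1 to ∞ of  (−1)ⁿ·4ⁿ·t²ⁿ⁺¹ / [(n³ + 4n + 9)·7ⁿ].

Ratio test: |a_{n+1}/a_n| = [(n³ + 4n + 9)/((n+1)³ + 4(n+1) + 9)] · 4/7 → 4/7 as n → ∞.
Successive powers of t differ by 2, so the series converges when |t|² · 4/7 < 1, i.e. |t| < √(7/4). So R = √7/2.

R = √7/2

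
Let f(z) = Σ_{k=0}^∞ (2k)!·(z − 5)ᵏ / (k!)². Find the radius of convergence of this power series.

By the ratio test, |a_{k+1}/a_k| = (2k+1)·(2k+2)/(k+1)² → 4.
Convergence for |z − 5| · 4 < 1, i.e. |z − 5| < 1/4. So R = 1/4.

R = 1/4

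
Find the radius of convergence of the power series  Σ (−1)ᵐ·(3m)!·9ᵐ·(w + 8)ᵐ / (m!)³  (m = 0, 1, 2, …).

R = 1/243

By the ratio test, |a_{m+1}/a_m| = (3m+1)·(3m+2)·(3m+3)/(m+1)³ · 9 → 243.
The series converges when 243 · |w + 8| < 1, giving R = 1/243.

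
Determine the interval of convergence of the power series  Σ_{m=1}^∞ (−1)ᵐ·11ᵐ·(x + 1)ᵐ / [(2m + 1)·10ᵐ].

(-21/11, -1/11]

Ratio test: |a_{m+1}/a_m| = [(2m + 1)/(2(m+1) + 1)] · 11/10 → 11/10 as m → ∞.
Thus R = 1/(11/10) = 10/11.
Endpoint x = -1/11: an alternating series whose terms decrease to 0 in absolute value, so it converges by the Leibniz criterion.
Endpoint x = -21/11: the terms behave like c/m; limit comparison with the harmonic series gives divergence.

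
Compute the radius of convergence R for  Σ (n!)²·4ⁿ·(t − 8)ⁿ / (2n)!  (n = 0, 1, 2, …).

R = 1

By the ratio test, |a_{n+1}/a_n| = (n+1)²/[(2n+1)·(2n+2)] · 4 → 1.
Hence R = 1.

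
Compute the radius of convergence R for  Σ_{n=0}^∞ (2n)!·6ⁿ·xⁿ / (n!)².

Apply the ratio test: |a_{n+1}| / |a_n| = (2n+1)·(2n+2)/(n+1)² · 6, which tends to 24 as n → ∞.
Hence the series converges for |x| < 1/(24) = 1/24, so the radius of convergence is 1/24.

R = 1/24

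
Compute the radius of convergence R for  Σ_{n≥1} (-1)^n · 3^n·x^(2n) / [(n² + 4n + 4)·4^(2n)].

Apply the ratio test: |a_{n+1}| / |a_n| = [(n² + 4n + 4)/((n+1)² + 4(n+1) + 4)] · 3/16, which tends to 3/16 as n → ∞.
Since the exponent of x increases by 2 each term, convergence requires |x|² < 16/3, hence R = 4√3/3.

R = 4√3/3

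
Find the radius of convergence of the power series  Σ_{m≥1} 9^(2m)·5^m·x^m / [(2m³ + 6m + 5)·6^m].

R = 2/135

Ratio test: |a_{m+1}/a_m| = [(2m³ + 6m + 5)/(2(m+1)³ + 6(m+1) + 5)] · 81·5/6 → 135/2 as m → ∞.
Hence the series converges for |x| < 1/(135/2) = 2/135, so the radius of convergence is 2/135.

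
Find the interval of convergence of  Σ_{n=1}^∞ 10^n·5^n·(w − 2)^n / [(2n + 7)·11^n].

Ratio test: |a_{n+1}/a_n| = [(2n + 7)/(2(n+1) + 7)] · 10·5/11 → 50/11 as n → ∞.
Convergence for |w − 2| · 50/11 < 1, i.e. |w − 2| < 11/50. So R = 11/50.
Endpoint w = 111/50: the terms behave like c/n; limit comparison with the harmonic series gives divergence.
Check w = 89/50: convergence follows from the alternating series test (terms decrease monotonically to 0).

[89/50, 111/50)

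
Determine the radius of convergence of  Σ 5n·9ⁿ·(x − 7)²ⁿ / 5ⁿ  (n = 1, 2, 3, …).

R = √5/3

Ratio test: |a_{n+1}/a_n| = [5(n+1)/5n] · 9/5 → 9/5 as n → ∞.
Writing y = (x − 7)², the series in y has radius 5/9, so |x − 7| < √(5/9) and R = √5/3.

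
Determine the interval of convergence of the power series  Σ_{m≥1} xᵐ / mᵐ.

(−∞, ∞)

By the Cauchy root test, |a_m|^(1/m) = 1/m → 0.
Since the m-th root of |a_m| tends to 0, the series converges for all real x; R = ∞.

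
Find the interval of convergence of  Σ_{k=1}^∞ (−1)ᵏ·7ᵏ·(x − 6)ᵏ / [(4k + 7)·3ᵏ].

The ratio of consecutive coefficients is [(4k + 7)/(4(k+1) + 7)] · 7/3 → 7/3.
Hence the series converges for |x − 6| < 1/(7/3) = 3/7, so the radius of convergence is 3/7.
Endpoint x = 45/7: the terms alternate in sign and decrease monotonically to 0 in absolute value (size ~ c/k), so the alternating series test gives convergence.
At x = 39/7: the terms behave like c/k; limit comparison with the harmonic series gives divergence.

(39/7, 45/7]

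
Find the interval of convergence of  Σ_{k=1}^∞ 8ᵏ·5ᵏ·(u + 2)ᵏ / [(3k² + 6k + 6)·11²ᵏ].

[-201/40, 41/40]

Apply the ratio test: |a_{k+1}| / |a_k| = [(3k² + 6k + 6)/(3(k+1)² + 6(k+1) + 6)] · 8·5/121, which tends to 40/121 as k → ∞.
Thus R = 1/(40/121) = 121/40.
At u = 41/40: the terms are on the order of 1/k², so the series converges absolutely by comparison with the p-series (p = 2 > 1).
Check u = -201/40: the series is dominated by a constant times Σ 1/k², which converges (p = 2 > 1).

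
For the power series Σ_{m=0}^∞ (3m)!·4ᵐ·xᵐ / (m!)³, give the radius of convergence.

Ratio test: |a_{m+1}/a_m| = (3m+1)·(3m+2)·(3m+3)/(m+1)³ · 4 → 108 as m → ∞.
Hence the series converges for |x| < 1/(108) = 1/108, so the radius of convergence is 1/108.

R = 1/108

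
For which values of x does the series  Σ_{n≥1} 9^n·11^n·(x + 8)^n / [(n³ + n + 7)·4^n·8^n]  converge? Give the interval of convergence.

By the ratio test, |a_{n+1}/a_n| = [(n³ + n + 7)/((n+1)³ + (n+1) + 7)] · 9·11/(4·8) → 99/32.
Thus R = 1/(99/32) = 32/99.
When x = -760/99, absolute convergence follows by limit comparison with Σ 1/n³.
Check x = -824/99: absolute convergence follows by limit comparison with Σ 1/n³.

[-824/99, -760/99]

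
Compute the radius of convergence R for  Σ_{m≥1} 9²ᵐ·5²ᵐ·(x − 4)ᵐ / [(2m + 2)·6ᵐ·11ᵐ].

R = 22/675

Ratio test: |a_{m+1}/a_m| = [(2m + 2)/(2(m+1) + 2)] · 81·25/(6·11) → 675/22 as m → ∞.
Convergence for |x − 4| · 675/22 < 1, i.e. |x − 4| < 22/675. So R = 22/675.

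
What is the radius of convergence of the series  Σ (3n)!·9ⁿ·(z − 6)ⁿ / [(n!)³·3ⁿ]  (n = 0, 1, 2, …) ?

R = 1/81

By the ratio test, |a_{n+1}/a_n| = (3n+1)·(3n+2)·(3n+3)/(n+1)³ · 9/3 → 81.
Thus R = 1/(81) = 1/81.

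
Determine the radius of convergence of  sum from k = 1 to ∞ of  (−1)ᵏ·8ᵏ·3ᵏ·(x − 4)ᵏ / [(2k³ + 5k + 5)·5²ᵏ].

By the ratio test, |a_{k+1}/a_k| = [(2k³ + 5k + 5)/(2(k+1)³ + 5(k+1) + 5)] · 8·3/25 → 24/25.
The series converges when 24/25 · |x − 4| < 1, giving R = 25/24.

R = 25/24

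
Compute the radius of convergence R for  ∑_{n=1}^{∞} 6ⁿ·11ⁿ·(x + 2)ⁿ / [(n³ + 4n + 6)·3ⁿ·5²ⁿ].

The ratio of consecutive coefficients is [(n³ + 4n + 6)/((n+1)³ + 4(n+1) + 6)] · 6·11/(3·25) → 22/25.
Hence the series converges for |x + 2| < 1/(22/25) = 25/22, so the radius of convergence is 25/22.

R = 25/22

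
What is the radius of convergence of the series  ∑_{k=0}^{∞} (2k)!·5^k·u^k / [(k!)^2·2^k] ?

The ratio of consecutive coefficients is (2k+1)·(2k+2)/(k+1)² · 5/2 → 10.
Hence the series converges for |u| < 1/(10) = 1/10, so the radius of convergence is 1/10.

R = 1/10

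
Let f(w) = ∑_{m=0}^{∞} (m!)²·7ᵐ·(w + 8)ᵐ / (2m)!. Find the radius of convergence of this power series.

R = 4/7

The ratio of consecutive coefficients is (m+1)²/[(2m+1)·(2m+2)] · 7 → 7/4.
Hence the series converges for |w + 8| < 1/(7/4) = 4/7, so the radius of convergence is 4/7.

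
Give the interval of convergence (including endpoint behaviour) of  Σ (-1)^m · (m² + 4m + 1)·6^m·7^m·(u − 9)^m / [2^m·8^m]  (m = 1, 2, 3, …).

The ratio of consecutive coefficients is [((m+1)² + 4(m+1) + 1)/(m² + 4m + 1)] · 6·7/(2·8) → 21/8.
The series converges when 21/8 · |u − 9| < 1, giving R = 8/21.
Check u = 197/21: the terms do not tend to 0, so the series diverges.
At u = 181/21: the m-th term does not approach 0; divergence by the term test.

(181/21, 197/21)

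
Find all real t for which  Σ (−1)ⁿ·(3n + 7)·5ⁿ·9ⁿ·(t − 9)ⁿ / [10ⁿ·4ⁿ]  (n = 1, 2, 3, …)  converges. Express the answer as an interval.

(73/9, 89/9)

The ratio of consecutive coefficients is [(3(n+1) + 7)/(3n + 7)] · 5·9/(10·4) → 9/8.
Convergence for |t − 9| · 9/8 < 1, i.e. |t − 9| < 8/9. So R = 8/9.
When t = 89/9, the terms have absolute value of order n, which does not tend to 0, so the series diverges by the divergence test.
Check t = 73/9: the n-th term does not approach 0; divergence by the term test.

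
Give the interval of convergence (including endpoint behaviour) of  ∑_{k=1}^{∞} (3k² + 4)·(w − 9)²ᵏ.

The ratio of consecutive coefficients is (3(k+1)² + 4)/(3k² + 4) → 1.
Successive powers of (w − 9) differ by 2, so the series converges when |w − 9|² · 1 < 1, i.e. |w − 9| < √(1) = 1. So R = 1.
Check w = 10: the terms do not tend to 0, so the series diverges.
When w = 8, the terms have absolute value of order k², which does not tend to 0, so the series diverges by the divergence test.

(8, 10)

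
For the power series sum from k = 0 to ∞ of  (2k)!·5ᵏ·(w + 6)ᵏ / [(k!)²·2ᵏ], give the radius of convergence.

R = 1/10

Ratio test: |a_{k+1}/a_k| = (2k+1)·(2k+2)/(k+1)² · 5/2 → 10 as k → ∞.
The series converges when 10 · |w + 6| < 1, giving R = 1/10.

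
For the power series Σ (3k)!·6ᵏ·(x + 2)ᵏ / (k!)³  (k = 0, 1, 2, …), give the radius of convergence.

The ratio of consecutive coefficients is (3k+1)·(3k+2)·(3k+3)/(k+1)³ · 6 → 162.
Thus R = 1/(162) = 1/162.

R = 1/162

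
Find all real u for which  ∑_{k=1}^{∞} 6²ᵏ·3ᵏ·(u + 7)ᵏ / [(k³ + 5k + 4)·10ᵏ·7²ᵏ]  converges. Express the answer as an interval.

By the ratio test, |a_{k+1}/a_k| = [(k³ + 5k + 4)/((k+1)³ + 5(k+1) + 4)] · 36·3/(10·49) → 54/245.
Convergence for |u + 7| · 54/245 < 1, i.e. |u + 7| < 245/54. So R = 245/54.
At u = -133/54: the series is dominated by a constant times Σ 1/k³, which converges (p = 3 > 1).
At u = -623/54: the series is dominated by a constant times Σ 1/k³, which converges (p = 3 > 1).

[-623/54, -133/54]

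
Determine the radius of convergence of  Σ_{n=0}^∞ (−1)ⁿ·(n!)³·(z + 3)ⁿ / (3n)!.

R = 27

By the ratio test, |a_{n+1}/a_n| = (n+1)³/[(3n+1)·(3n+2)·(3n+3)] → 1/27.
Thus R = 1/(1/27) = 27.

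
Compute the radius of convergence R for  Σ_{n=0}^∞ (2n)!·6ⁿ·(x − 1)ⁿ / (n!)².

The ratio of consecutive coefficients is (2n+1)·(2n+2)/(n+1)² · 6 → 24.
The series converges when 24 · |x − 1| < 1, giving R = 1/24.

R = 1/24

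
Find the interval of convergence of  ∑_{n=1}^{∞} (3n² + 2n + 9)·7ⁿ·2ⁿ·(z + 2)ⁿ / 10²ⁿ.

(-64/7, 36/7)

By the ratio test, |a_{n+1}/a_n| = [(3(n+1)² + 2(n+1) + 9)/(3n² + 2n + 9)] · 7·2/100 → 7/50.
Thus R = 1/(7/50) = 50/7.
At z = 36/7: the terms have absolute value of order n², which does not tend to 0, so the series diverges by the divergence test.
At z = -64/7: the terms have absolute value of order n², which does not tend to 0, so the series diverges by the divergence test.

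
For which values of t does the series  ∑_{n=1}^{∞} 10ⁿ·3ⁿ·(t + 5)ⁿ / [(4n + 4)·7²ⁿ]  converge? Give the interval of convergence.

[-199/30, -101/30)

Apply the ratio test: |a_{n+1}| / |a_n| = [(4n + 4)/(4(n+1) + 4)] · 10·3/49, which tends to 30/49 as n → ∞.
Hence the series converges for |t + 5| < 1/(30/49) = 49/30, so the radius of convergence is 49/30.
When t = -101/30, the terms are asymptotic to a nonzero constant times 1/n, so the series diverges by limit comparison with Σ 1/n.
When t = -199/30, convergence follows from the alternating series test (terms decrease monotonically to 0).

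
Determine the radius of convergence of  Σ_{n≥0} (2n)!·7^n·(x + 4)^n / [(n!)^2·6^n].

R = 3/14

The ratio of consecutive coefficients is (2n+1)·(2n+2)/(n+1)² · 7/6 → 14/3.
Hence the series converges for |x + 4| < 1/(14/3) = 3/14, so the radius of convergence is 3/14.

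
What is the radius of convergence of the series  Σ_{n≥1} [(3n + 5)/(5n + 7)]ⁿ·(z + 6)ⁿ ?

Applying the root test, |a_n|^(1/n) = (3n + 5)/(5n + 7) → 3/5.
Convergence for |z + 6| · 3/5 < 1, i.e. |z + 6| < 5/3. So R = 5/3.

R = 5/3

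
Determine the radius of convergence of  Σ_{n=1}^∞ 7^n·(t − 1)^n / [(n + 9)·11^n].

The ratio of consecutive coefficients is [(n + 9)/((n+1) + 9)] · 7/11 → 7/11.
The series converges when 7/11 · |t − 1| < 1, giving R = 11/7.

R = 11/7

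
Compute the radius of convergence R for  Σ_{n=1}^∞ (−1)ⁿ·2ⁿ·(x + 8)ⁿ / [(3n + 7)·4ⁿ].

R = 2

The ratio of consecutive coefficients is [(3n + 7)/(3(n+1) + 7)] · 2/4 → 1/2.
Convergence for |x + 8| · 1/2 < 1, i.e. |x + 8| < 2. So R = 2.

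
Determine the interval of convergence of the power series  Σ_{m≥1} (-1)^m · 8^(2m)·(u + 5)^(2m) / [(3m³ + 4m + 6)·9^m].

Ratio test: |a_{m+1}/a_m| = [(3m³ + 4m + 6)/(3(m+1)³ + 4(m+1) + 6)] · 64/9 → 64/9 as m → ∞.
Successive powers of (u + 5) differ by 2, so the series converges when |u + 5|² · 64/9 < 1, i.e. |u + 5| < √(9/64) = 3/8. So R = 3/8.
Check u = -37/8: the series is dominated by a constant times Σ 1/m³, which converges (p = 3 > 1).
When u = -43/8, the terms are on the order of 1/m³, so the series converges absolutely by comparison with the p-series (p = 3 > 1).

[-43/8, -37/8]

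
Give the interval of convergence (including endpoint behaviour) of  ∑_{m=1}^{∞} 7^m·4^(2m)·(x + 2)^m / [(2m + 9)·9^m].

[-233/112, -215/112)

Ratio test: |a_{m+1}/a_m| = [(2m + 9)/(2(m+1) + 9)] · 7·16/9 → 112/9 as m → ∞.
The series converges when 112/9 · |x + 2| < 1, giving R = 9/112.
Check x = -215/112: the terms behave like c/m; limit comparison with the harmonic series gives divergence.
Endpoint x = -233/112: the terms alternate in sign and decrease monotonically to 0 in absolute value (size ~ c/m), so the alternating series test gives convergence.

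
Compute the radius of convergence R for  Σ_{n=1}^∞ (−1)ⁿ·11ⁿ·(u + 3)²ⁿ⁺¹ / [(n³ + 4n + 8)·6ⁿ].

The ratio of consecutive coefficients is [(n³ + 4n + 8)/((n+1)³ + 4(n+1) + 8)] · 11/6 → 11/6.
Since the exponent of (u + 3) increases by 2 each term, convergence requires |u + 3|² < 6/11, hence R = √66/11.

R = √66/11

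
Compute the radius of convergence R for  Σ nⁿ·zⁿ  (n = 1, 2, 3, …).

R = 0

Root test: |a_n|^(1/n) = n → ∞.
The root grows without bound, so R = 0 (convergence only at z = 0).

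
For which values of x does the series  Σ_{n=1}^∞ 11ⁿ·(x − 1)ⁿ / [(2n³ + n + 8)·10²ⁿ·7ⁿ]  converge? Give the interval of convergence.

Ratio test: |a_{n+1}/a_n| = [(2n³ + n + 8)/(2(n+1)³ + (n+1) + 8)] · 11/(100·7) → 11/700 as n → ∞.
Convergence for |x − 1| · 11/700 < 1, i.e. |x − 1| < 700/11. So R = 700/11.
Endpoint x = 711/11: absolute convergence follows by limit comparison with Σ 1/n³.
Check x = -689/11: the series is dominated by a constant times Σ 1/n³, which converges (p = 3 > 1).

[-689/11, 711/11]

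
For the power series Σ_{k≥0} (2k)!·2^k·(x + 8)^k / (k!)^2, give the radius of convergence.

R = 1/8

Ratio test: |a_{k+1}/a_k| = (2k+1)·(2k+2)/(k+1)² · 2 → 8 as k → ∞.
Hence the series converges for |x + 8| < 1/(8) = 1/8, so the radius of convergence is 1/8.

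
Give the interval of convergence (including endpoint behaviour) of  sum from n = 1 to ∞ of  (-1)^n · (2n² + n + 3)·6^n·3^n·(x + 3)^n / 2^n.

Apply the ratio test: |a_{n+1}| / |a_n| = [(2(n+1)² + (n+1) + 3)/(2n² + n + 3)] · 6·3/2, which tends to 9 as n → ∞.
Convergence for |x + 3| · 9 < 1, i.e. |x + 3| < 1/9. So R = 1/9.
At x = -26/9: the terms do not tend to 0, so the series diverges.
When x = -28/9, the terms do not tend to 0, so the series diverges.

(-28/9, -26/9)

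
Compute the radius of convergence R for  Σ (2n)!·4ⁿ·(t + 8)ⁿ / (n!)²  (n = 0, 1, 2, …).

The ratio of consecutive coefficients is (2n+1)·(2n+2)/(n+1)² · 4 → 16.
Convergence for |t + 8| · 16 < 1, i.e. |t + 8| < 1/16. So R = 1/16.

R = 1/16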